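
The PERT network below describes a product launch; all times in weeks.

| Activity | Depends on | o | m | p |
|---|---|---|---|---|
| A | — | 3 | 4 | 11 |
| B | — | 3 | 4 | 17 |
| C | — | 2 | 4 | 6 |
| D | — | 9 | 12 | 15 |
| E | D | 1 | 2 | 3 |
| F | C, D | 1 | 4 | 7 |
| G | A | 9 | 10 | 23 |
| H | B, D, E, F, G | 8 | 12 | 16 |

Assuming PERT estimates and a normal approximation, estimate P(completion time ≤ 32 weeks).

te_A = (3 + 4·4 + 11)/6 = 30/6 = 5; σ²_A = ((11−3)/6)² = 1.778
te_B = (3 + 4·4 + 17)/6 = 36/6 = 6; σ²_B = ((17−3)/6)² = 5.444
te_C = (2 + 4·4 + 6)/6 = 24/6 = 4; σ²_C = ((6−2)/6)² = 0.444
te_D = (9 + 4·12 + 15)/6 = 72/6 = 12; σ²_D = ((15−9)/6)² = 1.000
te_E = (1 + 4·2 + 3)/6 = 12/6 = 2; σ²_E = ((3−1)/6)² = 0.111
te_F = (1 + 4·4 + 7)/6 = 24/6 = 4; σ²_F = ((7−1)/6)² = 1.000
te_G = (9 + 4·10 + 23)/6 = 72/6 = 12; σ²_G = ((23−9)/6)² = 5.444
te_H = (8 + 4·12 + 16)/6 = 72/6 = 12; σ²_H = ((16−8)/6)² = 1.778

Forward pass:
ES_A = 0; EF_A = 5
ES_B = 0; EF_B = 6
ES_C = 0; EF_C = 4
ES_D = 0; EF_D = 12
ES_E = 12; EF_E = 12+2 = 14
ES_F = max(EF_C=4, EF_D=12) = 12; EF_F = 12+4 = 16
ES_G = 5; EF_G = 5+12 = 17
ES_H = max(EF_B=6, EF_D=12, EF_E=14, EF_F=16, EF_G=17) = 17; EF_H = 17+12 = 29
Expected project duration μ = 29 weeks. Critical path: A → G → H.

Variance along critical path = 1.778 + 5.444 + 1.778 = 9.000; σ = √9.000 = 3.000 weeks.
Z = (32 − 29) / 3.000 = 1.000
P(T ≤ 32) = Φ(1.000) ≈ 0.841

0.841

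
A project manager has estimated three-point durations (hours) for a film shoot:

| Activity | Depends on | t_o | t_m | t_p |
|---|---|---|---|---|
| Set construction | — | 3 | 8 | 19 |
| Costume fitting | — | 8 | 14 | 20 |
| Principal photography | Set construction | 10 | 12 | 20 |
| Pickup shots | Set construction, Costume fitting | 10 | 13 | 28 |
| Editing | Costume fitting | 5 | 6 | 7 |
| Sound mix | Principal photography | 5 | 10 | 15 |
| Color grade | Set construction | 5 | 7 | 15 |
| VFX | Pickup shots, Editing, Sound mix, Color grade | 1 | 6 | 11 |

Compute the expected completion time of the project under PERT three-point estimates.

te_Set construction = (3 + 4·8 + 19)/6 = 54/6 = 9
te_Costume fitting = (8 + 4·14 + 20)/6 = 84/6 = 14
te_Principal photography = (10 + 4·12 + 20)/6 = 78/6 = 13
te_Pickup shots = (10 + 4·13 + 28)/6 = 90/6 = 15
te_Editing = (5 + 4·6 + 7)/6 = 36/6 = 6
te_Sound mix = (5 + 4·10 + 15)/6 = 60/6 = 10
te_Color grade = (5 + 4·7 + 15)/6 = 48/6 = 8
te_VFX = (1 + 4·6 + 11)/6 = 36/6 = 6

Forward pass:
ES_Set construction = 0; EF_Set construction = 9
ES_Costume fitting = 0; EF_Costume fitting = 14
ES_Principal photography = 9; EF_Principal photography = 9+13 = 22
ES_Pickup shots = max(EF_Set construction=9, EF_Costume fitting=14) = 14; EF_Pickup shots = 14+15 = 29
ES_Editing = 14; EF_Editing = 14+6 = 20
ES_Sound mix = 22; EF_Sound mix = 22+10 = 32
ES_Color grade = 9; EF_Color grade = 9+8 = 17
ES_VFX = max(EF_Pickup shots=29, EF_Editing=20, EF_Sound mix=32, EF_Color grade=17) = 32; EF_VFX = 32+6 = 38
Expected project duration μ = 38 hours. Critical path: Set construction → Principal photography → Sound mix → VFX.

38 hours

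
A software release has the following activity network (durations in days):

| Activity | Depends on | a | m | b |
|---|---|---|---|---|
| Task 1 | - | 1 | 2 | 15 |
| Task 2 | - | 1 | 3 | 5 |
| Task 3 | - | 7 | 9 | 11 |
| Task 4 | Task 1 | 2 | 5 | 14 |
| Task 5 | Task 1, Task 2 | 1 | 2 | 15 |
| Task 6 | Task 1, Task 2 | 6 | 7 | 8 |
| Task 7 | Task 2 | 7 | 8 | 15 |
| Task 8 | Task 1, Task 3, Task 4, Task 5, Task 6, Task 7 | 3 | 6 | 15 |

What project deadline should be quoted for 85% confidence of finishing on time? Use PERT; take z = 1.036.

te_Task 1 = (1 + 4·2 + 15)/6 = 24/6 = 4; σ²_Task 1 = ((15−1)/6)² = 5.444
te_Task 2 = (1 + 4·3 + 5)/6 = 18/6 = 3; σ²_Task 2 = ((5−1)/6)² = 0.444
te_Task 3 = (7 + 4·9 + 11)/6 = 54/6 = 9; σ²_Task 3 = ((11−7)/6)² = 0.444
te_Task 4 = (2 + 4·5 + 14)/6 = 36/6 = 6; σ²_Task 4 = ((14−2)/6)² = 4.000
te_Task 5 = (1 + 4·2 + 15)/6 = 24/6 = 4; σ²_Task 5 = ((15−1)/6)² = 5.444
te_Task 6 = (6 + 4·7 + 8)/6 = 42/6 = 7; σ²_Task 6 = ((8−6)/6)² = 0.111
te_Task 7 = (7 + 4·8 + 15)/6 = 54/6 = 9; σ²_Task 7 = ((15−7)/6)² = 1.778
te_Task 8 = (3 + 4·6 + 15)/6 = 42/6 = 7; σ²_Task 8 = ((15−3)/6)² = 4.000

Forward pass:
ES_Task 1 = 0; EF_Task 1 = 4
ES_Task 2 = 0; EF_Task 2 = 3
ES_Task 3 = 0; EF_Task 3 = 9
ES_Task 4 = 4; EF_Task 4 = 4+6 = 10
ES_Task 5 = max(EF_Task 1=4, EF_Task 2=3) = 4; EF_Task 5 = 4+4 = 8
ES_Task 6 = max(EF_Task 1=4, EF_Task 2=3) = 4; EF_Task 6 = 4+7 = 11
ES_Task 7 = 3; EF_Task 7 = 3+9 = 12
ES_Task 8 = max(EF_Task 1=4, EF_Task 3=9, EF_Task 4=10, EF_Task 5=8, EF_Task 6=11, EF_Task 7=12) = 12; EF_Task 8 = 12+7 = 19
Expected project duration μ = 19 days. Critical path: Task 2 → Task 7 → Task 8.

Variance along critical path = 0.444 + 1.778 + 4.000 = 6.222; σ = 2.494 days.
D = μ + z·σ = 19 + 1.036·2.494 = 21.6 days

21.6 days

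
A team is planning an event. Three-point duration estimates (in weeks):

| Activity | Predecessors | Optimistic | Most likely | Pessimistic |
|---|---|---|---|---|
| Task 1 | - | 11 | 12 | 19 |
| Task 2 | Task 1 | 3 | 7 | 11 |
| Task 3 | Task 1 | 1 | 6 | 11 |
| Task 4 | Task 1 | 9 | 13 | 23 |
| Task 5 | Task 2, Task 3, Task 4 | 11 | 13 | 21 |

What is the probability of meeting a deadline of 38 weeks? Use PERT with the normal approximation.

0.171

te_Task 1 = (11 + 4·12 + 19)/6 = 78/6 = 13; σ²_Task 1 = ((19−11)/6)² = 1.778
te_Task 2 = (3 + 4·7 + 11)/6 = 42/6 = 7; σ²_Task 2 = ((11−3)/6)² = 1.778
te_Task 3 = (1 + 4·6 + 11)/6 = 36/6 = 6; σ²_Task 3 = ((11−1)/6)² = 2.778
te_Task 4 = (9 + 4·13 + 23)/6 = 84/6 = 14; σ²_Task 4 = ((23−9)/6)² = 5.444
te_Task 5 = (11 + 4·13 + 21)/6 = 84/6 = 14; σ²_Task 5 = ((21−11)/6)² = 2.778

Forward pass:
ES_Task 1 = 0; EF_Task 1 = 13
ES_Task 2 = 13; EF_Task 2 = 13+7 = 20
ES_Task 3 = 13; EF_Task 3 = 13+6 = 19
ES_Task 4 = 13; EF_Task 4 = 13+14 = 27
ES_Task 5 = max(EF_Task 2=20, EF_Task 3=19, EF_Task 4=27) = 27; EF_Task 5 = 27+14 = 41
Expected project duration μ = 41 weeks. Critical path: Task 1 → Task 4 → Task 5.

Variance along critical path = 1.778 + 5.444 + 2.778 = 10.000; σ = √10.000 = 3.162 weeks.
Z = (38 − 41) / 3.162 = -0.949
P(T ≤ 38) = Φ(-0.949) ≈ 0.171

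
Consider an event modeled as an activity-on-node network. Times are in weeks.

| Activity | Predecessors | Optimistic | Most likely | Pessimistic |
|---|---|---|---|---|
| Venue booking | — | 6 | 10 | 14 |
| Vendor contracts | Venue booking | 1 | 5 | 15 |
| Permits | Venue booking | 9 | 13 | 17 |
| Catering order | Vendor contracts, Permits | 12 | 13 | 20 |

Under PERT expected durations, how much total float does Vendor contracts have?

te_Venue booking = (6 + 4·10 + 14)/6 = 60/6 = 10
te_Vendor contracts = (1 + 4·5 + 15)/6 = 36/6 = 6
te_Permits = (9 + 4·13 + 17)/6 = 78/6 = 13
te_Catering order = (12 + 4·13 + 20)/6 = 84/6 = 14

Forward pass:
ES_Venue booking = 0; EF_Venue booking = 10
ES_Vendor contracts = 10; EF_Vendor contracts = 10+6 = 16
ES_Permits = 10; EF_Permits = 10+13 = 23
ES_Catering order = max(EF_Vendor contracts=16, EF_Permits=23) = 23; EF_Catering order = 23+14 = 37
Expected project duration μ = 37 weeks. Critical path: Venue booking → Permits → Catering order.

Backward pass:
LF_Catering order = 37; LS_Catering order = 37−14 = 23
LF_Permits = LS_Catering order = 23; LS_Permits = 23−13 = 10
LF_Vendor contracts = LS_Catering order = 23; LS_Vendor contracts = 23−6 = 17
LF_Venue booking = min(LS_Vendor contracts=17, LS_Permits=10) = 10; LS_Venue booking = 10−10 = 0
Slack_Vendor contracts = LS_Vendor contracts − ES_Vendor contracts = 17 − 10 = 7

7 weeks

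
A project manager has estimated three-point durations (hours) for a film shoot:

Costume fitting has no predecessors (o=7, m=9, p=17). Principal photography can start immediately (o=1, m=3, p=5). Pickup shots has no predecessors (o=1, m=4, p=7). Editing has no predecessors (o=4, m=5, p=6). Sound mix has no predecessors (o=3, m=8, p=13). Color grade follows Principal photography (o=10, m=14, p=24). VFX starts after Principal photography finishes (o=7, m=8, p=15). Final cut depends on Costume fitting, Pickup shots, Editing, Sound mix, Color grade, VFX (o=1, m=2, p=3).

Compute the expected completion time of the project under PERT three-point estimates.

te_Costume fitting = (7 + 4·9 + 17)/6 = 60/6 = 10
te_Principal photography = (1 + 4·3 + 5)/6 = 18/6 = 3
te_Pickup shots = (1 + 4·4 + 7)/6 = 24/6 = 4
te_Editing = (4 + 4·5 + 6)/6 = 30/6 = 5
te_Sound mix = (3 + 4·8 + 13)/6 = 48/6 = 8
te_Color grade = (10 + 4·14 + 24)/6 = 90/6 = 15
te_VFX = (7 + 4·8 + 15)/6 = 54/6 = 9
te_Final cut = (1 + 4·2 + 3)/6 = 12/6 = 2

Forward pass:
ES_Costume fitting = 0; EF_Costume fitting = 10
ES_Principal photography = 0; EF_Principal photography = 3
ES_Pickup shots = 0; EF_Pickup shots = 4
ES_Editing = 0; EF_Editing = 5
ES_Sound mix = 0; EF_Sound mix = 8
ES_Color grade = 3; EF_Color grade = 3+15 = 18
ES_VFX = 3; EF_VFX = 3+9 = 12
ES_Final cut = max(EF_Costume fitting=10, EF_Pickup shots=4, EF_Editing=5, EF_Sound mix=8, EF_Color grade=18, EF_VFX=12) = 18; EF_Final cut = 18+2 = 20
Expected project duration μ = 20 hours. Critical path: Principal photography → Color grade → Final cut.

20 hours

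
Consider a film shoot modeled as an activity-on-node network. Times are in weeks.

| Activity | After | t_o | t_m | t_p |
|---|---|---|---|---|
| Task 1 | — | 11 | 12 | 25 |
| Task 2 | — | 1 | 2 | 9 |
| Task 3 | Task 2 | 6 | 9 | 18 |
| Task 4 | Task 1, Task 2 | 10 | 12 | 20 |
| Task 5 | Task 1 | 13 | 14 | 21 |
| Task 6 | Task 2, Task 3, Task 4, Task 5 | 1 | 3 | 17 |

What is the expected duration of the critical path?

te_Task 1 = (11 + 4·12 + 25)/6 = 84/6 = 14
te_Task 2 = (1 + 4·2 + 9)/6 = 18/6 = 3
te_Task 3 = (6 + 4·9 + 18)/6 = 60/6 = 10
te_Task 4 = (10 + 4·12 + 20)/6 = 78/6 = 13
te_Task 5 = (13 + 4·14 + 21)/6 = 90/6 = 15
te_Task 6 = (1 + 4·3 + 17)/6 = 30/6 = 5

Forward pass:
ES_Task 1 = 0; EF_Task 1 = 14
ES_Task 2 = 0; EF_Task 2 = 3
ES_Task 3 = 3; EF_Task 3 = 3+10 = 13
ES_Task 4 = max(EF_Task 1=14, EF_Task 2=3) = 14; EF_Task 4 = 14+13 = 27
ES_Task 5 = 14; EF_Task 5 = 14+15 = 29
ES_Task 6 = max(EF_Task 2=3, EF_Task 3=13, EF_Task 4=27, EF_Task 5=29) = 29; EF_Task 6 = 29+5 = 34
Expected project duration μ = 34 weeks. Critical path: Task 1 → Task 5 → Task 6.

34 weeks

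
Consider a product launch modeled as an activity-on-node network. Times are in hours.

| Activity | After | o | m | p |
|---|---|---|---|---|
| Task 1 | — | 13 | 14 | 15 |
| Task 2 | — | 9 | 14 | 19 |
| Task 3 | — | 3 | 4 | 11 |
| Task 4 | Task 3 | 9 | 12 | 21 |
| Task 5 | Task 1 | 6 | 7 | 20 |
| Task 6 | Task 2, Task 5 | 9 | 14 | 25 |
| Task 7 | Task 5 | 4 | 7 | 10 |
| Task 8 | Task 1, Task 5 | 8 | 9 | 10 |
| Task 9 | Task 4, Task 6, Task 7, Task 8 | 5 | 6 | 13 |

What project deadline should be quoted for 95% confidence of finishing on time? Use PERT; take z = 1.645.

te_Task 1 = (13 + 4·14 + 15)/6 = 84/6 = 14; σ²_Task 1 = ((15−13)/6)² = 0.111
te_Task 2 = (9 + 4·14 + 19)/6 = 84/6 = 14; σ²_Task 2 = ((19−9)/6)² = 2.778
te_Task 3 = (3 + 4·4 + 11)/6 = 30/6 = 5; σ²_Task 3 = ((11−3)/6)² = 1.778
te_Task 4 = (9 + 4·12 + 21)/6 = 78/6 = 13; σ²_Task 4 = ((21−9)/6)² = 4.000
te_Task 5 = (6 + 4·7 + 20)/6 = 54/6 = 9; σ²_Task 5 = ((20−6)/6)² = 5.444
te_Task 6 = (9 + 4·14 + 25)/6 = 90/6 = 15; σ²_Task 6 = ((25−9)/6)² = 7.111
te_Task 7 = (4 + 4·7 + 10)/6 = 42/6 = 7; σ²_Task 7 = ((10−4)/6)² = 1.000
te_Task 8 = (8 + 4·9 + 10)/6 = 54/6 = 9; σ²_Task 8 = ((10−8)/6)² = 0.111
te_Task 9 = (5 + 4·6 + 13)/6 = 42/6 = 7; σ²_Task 9 = ((13−5)/6)² = 1.778

Forward pass:
ES_Task 1 = 0; EF_Task 1 = 14
ES_Task 2 = 0; EF_Task 2 = 14
ES_Task 3 = 0; EF_Task 3 = 5
ES_Task 4 = 5; EF_Task 4 = 5+13 = 18
ES_Task 5 = 14; EF_Task 5 = 14+9 = 23
ES_Task 6 = max(EF_Task 2=14, EF_Task 5=23) = 23; EF_Task 6 = 23+15 = 38
ES_Task 7 = 23; EF_Task 7 = 23+7 = 30
ES_Task 8 = max(EF_Task 1=14, EF_Task 5=23) = 23; EF_Task 8 = 23+9 = 32
ES_Task 9 = max(EF_Task 4=18, EF_Task 6=38, EF_Task 7=30, EF_Task 8=32) = 38; EF_Task 9 = 38+7 = 45
Expected project duration μ = 45 hours. Critical path: Task 1 → Task 5 → Task 6 → Task 9.

Variance along critical path = 0.111 + 5.444 + 7.111 + 1.778 = 14.444; σ = 3.801 hours.
D = μ + z·σ = 45 + 1.645·3.801 = 51.3 hours

51.3 hours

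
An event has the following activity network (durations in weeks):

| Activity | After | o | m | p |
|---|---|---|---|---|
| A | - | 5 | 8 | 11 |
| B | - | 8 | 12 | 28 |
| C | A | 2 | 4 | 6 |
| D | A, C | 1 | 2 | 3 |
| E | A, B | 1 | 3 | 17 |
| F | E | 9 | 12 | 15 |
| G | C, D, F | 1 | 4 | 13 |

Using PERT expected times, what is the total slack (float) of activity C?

te_A = (5 + 4·8 + 11)/6 = 48/6 = 8
te_B = (8 + 4·12 + 28)/6 = 84/6 = 14
te_C = (2 + 4·4 + 6)/6 = 24/6 = 4
te_D = (1 + 4·2 + 3)/6 = 12/6 = 2
te_E = (1 + 4·3 + 17)/6 = 30/6 = 5
te_F = (9 + 4·12 + 15)/6 = 72/6 = 12
te_G = (1 + 4·4 + 13)/6 = 30/6 = 5

Forward pass:
ES_A = 0; EF_A = 8
ES_B = 0; EF_B = 14
ES_C = 8; EF_C = 8+4 = 12
ES_D = max(EF_A=8, EF_C=12) = 12; EF_D = 12+2 = 14
ES_E = max(EF_A=8, EF_B=14) = 14; EF_E = 14+5 = 19
ES_F = 19; EF_F = 19+12 = 31
ES_G = max(EF_C=12, EF_D=14, EF_F=31) = 31; EF_G = 31+5 = 36
Expected project duration μ = 36 weeks. Critical path: B → E → F → G.

Backward pass:
LF_G = 36; LS_G = 36−5 = 31
LF_F = LS_G = 31; LS_F = 31−12 = 19
LF_E = LS_F = 19; LS_E = 19−5 = 14
LF_D = LS_G = 31; LS_D = 31−2 = 29
LF_C = min(LS_D=29, LS_G=31) = 29; LS_C = 29−4 = 25
LF_B = LS_E = 14; LS_B = 14−14 = 0
LF_A = min(LS_C=25, LS_D=29, LS_E=14) = 14; LS_A = 14−8 = 6
Slack_C = LS_C − ES_C = 25 − 8 = 17

17 weeks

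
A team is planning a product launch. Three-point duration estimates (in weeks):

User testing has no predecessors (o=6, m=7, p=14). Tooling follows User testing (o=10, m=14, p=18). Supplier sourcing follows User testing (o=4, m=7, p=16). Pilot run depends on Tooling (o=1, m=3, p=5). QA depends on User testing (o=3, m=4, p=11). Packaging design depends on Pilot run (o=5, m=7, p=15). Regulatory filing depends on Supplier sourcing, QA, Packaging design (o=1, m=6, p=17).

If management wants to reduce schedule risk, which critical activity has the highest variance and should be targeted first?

te_User testing = (6 + 4·7 + 14)/6 = 48/6 = 8; σ²_User testing = ((14−6)/6)² = 1.778
te_Tooling = (10 + 4·14 + 18)/6 = 84/6 = 14; σ²_Tooling = ((18−10)/6)² = 1.778
te_Supplier sourcing = (4 + 4·7 + 16)/6 = 48/6 = 8; σ²_Supplier sourcing = ((16−4)/6)² = 4.000
te_Pilot run = (1 + 4·3 + 5)/6 = 18/6 = 3; σ²_Pilot run = ((5−1)/6)² = 0.444
te_QA = (3 + 4·4 + 11)/6 = 30/6 = 5; σ²_QA = ((11−3)/6)² = 1.778
te_Packaging design = (5 + 4·7 + 15)/6 = 48/6 = 8; σ²_Packaging design = ((15−5)/6)² = 2.778
te_Regulatory filing = (1 + 4·6 + 17)/6 = 42/6 = 7; σ²_Regulatory filing = ((17−1)/6)² = 7.111

Forward pass:
ES_User testing = 0; EF_User testing = 8
ES_Tooling = 8; EF_Tooling = 8+14 = 22
ES_Supplier sourcing = 8; EF_Supplier sourcing = 8+8 = 16
ES_Pilot run = 22; EF_Pilot run = 22+3 = 25
ES_QA = 8; EF_QA = 8+5 = 13
ES_Packaging design = 25; EF_Packaging design = 25+8 = 33
ES_Regulatory filing = max(EF_Supplier sourcing=16, EF_QA=13, EF_Packaging design=33) = 33; EF_Regulatory filing = 33+7 = 40
Expected project duration μ = 40 weeks. Critical path: User testing → Tooling → Pilot run → Packaging design → Regulatory filing.

Variances on critical path: σ²_User testing=1.778, σ²_Tooling=1.778, σ²_Pilot run=0.444, σ²_Packaging design=2.778, σ²_Regulatory filing=7.111.
Largest is σ²_Regulatory filing = 7.111.

Regulatory filing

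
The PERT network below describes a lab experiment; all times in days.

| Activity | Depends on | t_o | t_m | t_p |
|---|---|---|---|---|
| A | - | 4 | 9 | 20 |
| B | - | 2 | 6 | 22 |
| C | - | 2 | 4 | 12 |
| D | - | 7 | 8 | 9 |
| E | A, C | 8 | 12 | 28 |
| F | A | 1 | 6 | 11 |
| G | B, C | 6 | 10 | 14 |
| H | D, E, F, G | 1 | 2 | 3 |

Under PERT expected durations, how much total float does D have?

te_A = (4 + 4·9 + 20)/6 = 60/6 = 10
te_B = (2 + 4·6 + 22)/6 = 48/6 = 8
te_C = (2 + 4·4 + 12)/6 = 30/6 = 5
te_D = (7 + 4·8 + 9)/6 = 48/6 = 8
te_E = (8 + 4·12 + 28)/6 = 84/6 = 14
te_F = (1 + 4·6 + 11)/6 = 36/6 = 6
te_G = (6 + 4·10 + 14)/6 = 60/6 = 10
te_H = (1 + 4·2 + 3)/6 = 12/6 = 2

Forward pass:
ES_A = 0; EF_A = 10
ES_B = 0; EF_B = 8
ES_C = 0; EF_C = 5
ES_D = 0; EF_D = 8
ES_E = max(EF_A=10, EF_C=5) = 10; EF_E = 10+14 = 24
ES_F = 10; EF_F = 10+6 = 16
ES_G = max(EF_B=8, EF_C=5) = 8; EF_G = 8+10 = 18
ES_H = max(EF_D=8, EF_E=24, EF_F=16, EF_G=18) = 24; EF_H = 24+2 = 26
Expected project duration μ = 26 days. Critical path: A → E → H.

Backward pass:
LF_H = 26; LS_H = 26−2 = 24
LF_G = LS_H = 24; LS_G = 24−10 = 14
LF_F = LS_H = 24; LS_F = 24−6 = 18
LF_E = LS_H = 24; LS_E = 24−14 = 10
LF_D = LS_H = 24; LS_D = 24−8 = 16
LF_C = min(LS_E=10, LS_G=14) = 10; LS_C = 10−5 = 5
LF_B = LS_G = 14; LS_B = 14−8 = 6
LF_A = min(LS_E=10, LS_F=18) = 10; LS_A = 10−10 = 0
Slack_D = LS_D − ES_D = 16 − 0 = 16

16 days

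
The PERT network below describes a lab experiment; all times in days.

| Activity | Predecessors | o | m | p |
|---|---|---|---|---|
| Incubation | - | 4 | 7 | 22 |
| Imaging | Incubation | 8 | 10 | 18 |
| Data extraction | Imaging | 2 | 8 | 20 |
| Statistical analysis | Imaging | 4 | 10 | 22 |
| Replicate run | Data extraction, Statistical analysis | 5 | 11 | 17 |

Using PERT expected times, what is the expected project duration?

42 days

te_Incubation = (4 + 4·7 + 22)/6 = 54/6 = 9
te_Imaging = (8 + 4·10 + 18)/6 = 66/6 = 11
te_Data extraction = (2 + 4·8 + 20)/6 = 54/6 = 9
te_Statistical analysis = (4 + 4·10 + 22)/6 = 66/6 = 11
te_Replicate run = (5 + 4·11 + 17)/6 = 66/6 = 11

Forward pass:
ES_Incubation = 0; EF_Incubation = 9
ES_Imaging = 9; EF_Imaging = 9+11 = 20
ES_Data extraction = 20; EF_Data extraction = 20+9 = 29
ES_Statistical analysis = 20; EF_Statistical analysis = 20+11 = 31
ES_Replicate run = max(EF_Data extraction=29, EF_Statistical analysis=31) = 31; EF_Replicate run = 31+11 = 42
Expected project duration μ = 42 days. Critical path: Incubation → Imaging → Statistical analysis → Replicate run.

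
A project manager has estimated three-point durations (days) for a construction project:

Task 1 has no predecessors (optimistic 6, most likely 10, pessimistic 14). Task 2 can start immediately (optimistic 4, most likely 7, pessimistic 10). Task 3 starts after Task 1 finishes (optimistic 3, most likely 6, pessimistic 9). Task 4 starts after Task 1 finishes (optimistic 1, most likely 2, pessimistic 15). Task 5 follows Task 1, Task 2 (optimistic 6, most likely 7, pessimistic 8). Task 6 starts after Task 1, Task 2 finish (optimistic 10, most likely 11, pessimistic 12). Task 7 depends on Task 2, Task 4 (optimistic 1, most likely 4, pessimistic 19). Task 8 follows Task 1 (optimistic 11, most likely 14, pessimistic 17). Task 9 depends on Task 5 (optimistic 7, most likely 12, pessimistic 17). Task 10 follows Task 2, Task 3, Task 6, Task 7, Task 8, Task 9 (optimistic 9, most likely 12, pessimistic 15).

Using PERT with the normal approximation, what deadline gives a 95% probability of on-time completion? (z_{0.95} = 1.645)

44.9 days

te_Task 1 = (6 + 4·10 + 14)/6 = 60/6 = 10; σ²_Task 1 = ((14−6)/6)² = 1.778
te_Task 2 = (4 + 4·7 + 10)/6 = 42/6 = 7; σ²_Task 2 = ((10−4)/6)² = 1.000
te_Task 3 = (3 + 4·6 + 9)/6 = 36/6 = 6; σ²_Task 3 = ((9−3)/6)² = 1.000
te_Task 4 = (1 + 4·2 + 15)/6 = 24/6 = 4; σ²_Task 4 = ((15−1)/6)² = 5.444
te_Task 5 = (6 + 4·7 + 8)/6 = 42/6 = 7; σ²_Task 5 = ((8−6)/6)² = 0.111
te_Task 6 = (10 + 4·11 + 12)/6 = 66/6 = 11; σ²_Task 6 = ((12−10)/6)² = 0.111
te_Task 7 = (1 + 4·4 + 19)/6 = 36/6 = 6; σ²_Task 7 = ((19−1)/6)² = 9.000
te_Task 8 = (11 + 4·14 + 17)/6 = 84/6 = 14; σ²_Task 8 = ((17−11)/6)² = 1.000
te_Task 9 = (7 + 4·12 + 17)/6 = 72/6 = 12; σ²_Task 9 = ((17−7)/6)² = 2.778
te_Task 10 = (9 + 4·12 + 15)/6 = 72/6 = 12; σ²_Task 10 = ((15−9)/6)² = 1.000

Forward pass:
ES_Task 1 = 0; EF_Task 1 = 10
ES_Task 2 = 0; EF_Task 2 = 7
ES_Task 3 = 10; EF_Task 3 = 10+6 = 16
ES_Task 4 = 10; EF_Task 4 = 10+4 = 14
ES_Task 5 = max(EF_Task 1=10, EF_Task 2=7) = 10; EF_Task 5 = 10+7 = 17
ES_Task 6 = max(EF_Task 1=10, EF_Task 2=7) = 10; EF_Task 6 = 10+11 = 21
ES_Task 7 = max(EF_Task 2=7, EF_Task 4=14) = 14; EF_Task 7 = 14+6 = 20
ES_Task 8 = 10; EF_Task 8 = 10+14 = 24
ES_Task 9 = 17; EF_Task 9 = 17+12 = 29
ES_Task 10 = max(EF_Task 2=7, EF_Task 3=16, EF_Task 6=21, EF_Task 7=20, EF_Task 8=24, EF_Task 9=29) = 29; EF_Task 10 = 29+12 = 41
Expected project duration μ = 41 days. Critical path: Task 1 → Task 5 → Task 9 → Task 10.

Variance along critical path = 1.778 + 0.111 + 2.778 + 1.000 = 5.667; σ = 2.380 days.
D = μ + z·σ = 41 + 1.645·2.380 = 44.9 days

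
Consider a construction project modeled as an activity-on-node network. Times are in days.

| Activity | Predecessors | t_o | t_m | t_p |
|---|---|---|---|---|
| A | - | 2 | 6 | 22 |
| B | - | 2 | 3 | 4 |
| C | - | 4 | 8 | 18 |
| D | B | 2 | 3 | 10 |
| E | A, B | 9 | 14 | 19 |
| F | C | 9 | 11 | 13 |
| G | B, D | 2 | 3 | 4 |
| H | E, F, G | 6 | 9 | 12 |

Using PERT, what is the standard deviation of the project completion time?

3.86 days

te_A = (2 + 4·6 + 22)/6 = 48/6 = 8; σ²_A = ((22−2)/6)² = 11.111
te_B = (2 + 4·3 + 4)/6 = 18/6 = 3; σ²_B = ((4−2)/6)² = 0.111
te_C = (4 + 4·8 + 18)/6 = 54/6 = 9; σ²_C = ((18−4)/6)² = 5.444
te_D = (2 + 4·3 + 10)/6 = 24/6 = 4; σ²_D = ((10−2)/6)² = 1.778
te_E = (9 + 4·14 + 19)/6 = 84/6 = 14; σ²_E = ((19−9)/6)² = 2.778
te_F = (9 + 4·11 + 13)/6 = 66/6 = 11; σ²_F = ((13−9)/6)² = 0.444
te_G = (2 + 4·3 + 4)/6 = 18/6 = 3; σ²_G = ((4−2)/6)² = 0.111
te_H = (6 + 4·9 + 12)/6 = 54/6 = 9; σ²_H = ((12−6)/6)² = 1.000

Forward pass:
ES_A = 0; EF_A = 8
ES_B = 0; EF_B = 3
ES_C = 0; EF_C = 9
ES_D = 3; EF_D = 3+4 = 7
ES_E = max(EF_A=8, EF_B=3) = 8; EF_E = 8+14 = 22
ES_F = 9; EF_F = 9+11 = 20
ES_G = max(EF_B=3, EF_D=7) = 7; EF_G = 7+3 = 10
ES_H = max(EF_E=22, EF_F=20, EF_G=10) = 22; EF_H = 22+9 = 31
Expected project duration μ = 31 days. Critical path: A → E → H.

Variance along critical path = 11.111 + 2.778 + 1.000 = 14.889
σ = √14.889 = 3.859 days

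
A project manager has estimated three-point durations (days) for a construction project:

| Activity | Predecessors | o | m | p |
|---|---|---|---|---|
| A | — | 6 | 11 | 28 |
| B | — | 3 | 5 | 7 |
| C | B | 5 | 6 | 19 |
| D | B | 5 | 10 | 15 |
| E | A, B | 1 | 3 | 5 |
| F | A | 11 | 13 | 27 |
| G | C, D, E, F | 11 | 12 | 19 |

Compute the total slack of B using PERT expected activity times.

te_A = (6 + 4·11 + 28)/6 = 78/6 = 13
te_B = (3 + 4·5 + 7)/6 = 30/6 = 5
te_C = (5 + 4·6 + 19)/6 = 48/6 = 8
te_D = (5 + 4·10 + 15)/6 = 60/6 = 10
te_E = (1 + 4·3 + 5)/6 = 18/6 = 3
te_F = (11 + 4·13 + 27)/6 = 90/6 = 15
te_G = (11 + 4·12 + 19)/6 = 78/6 = 13

Forward pass:
ES_A = 0; EF_A = 13
ES_B = 0; EF_B = 5
ES_C = 5; EF_C = 5+8 = 13
ES_D = 5; EF_D = 5+10 = 15
ES_E = max(EF_A=13, EF_B=5) = 13; EF_E = 13+3 = 16
ES_F = 13; EF_F = 13+15 = 28
ES_G = max(EF_C=13, EF_D=15, EF_E=16, EF_F=28) = 28; EF_G = 28+13 = 41
Expected project duration μ = 41 days. Critical path: A → F → G.

Backward pass:
LF_G = 41; LS_G = 41−13 = 28
LF_F = LS_G = 28; LS_F = 28−15 = 13
LF_E = LS_G = 28; LS_E = 28−3 = 25
LF_D = LS_G = 28; LS_D = 28−10 = 18
LF_C = LS_G = 28; LS_C = 28−8 = 20
LF_B = min(LS_C=20, LS_D=18, LS_E=25) = 18; LS_B = 18−5 = 13
LF_A = min(LS_E=25, LS_F=13) = 13; LS_A = 13−13 = 0
Slack_B = LS_B − ES_B = 13 − 0 = 13

13 days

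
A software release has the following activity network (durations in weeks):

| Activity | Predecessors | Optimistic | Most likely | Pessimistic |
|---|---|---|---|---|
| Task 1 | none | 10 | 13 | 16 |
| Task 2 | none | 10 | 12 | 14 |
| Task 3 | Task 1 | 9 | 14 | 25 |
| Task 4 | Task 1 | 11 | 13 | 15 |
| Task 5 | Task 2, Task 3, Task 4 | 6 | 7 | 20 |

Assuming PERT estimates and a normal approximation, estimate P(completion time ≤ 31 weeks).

te_Task 1 = (10 + 4·13 + 16)/6 = 78/6 = 13; σ²_Task 1 = ((16−10)/6)² = 1.000
te_Task 2 = (10 + 4·12 + 14)/6 = 72/6 = 12; σ²_Task 2 = ((14−10)/6)² = 0.444
te_Task 3 = (9 + 4·14 + 25)/6 = 90/6 = 15; σ²_Task 3 = ((25−9)/6)² = 7.111
te_Task 4 = (11 + 4·13 + 15)/6 = 78/6 = 13; σ²_Task 4 = ((15−11)/6)² = 0.444
te_Task 5 = (6 + 4·7 + 20)/6 = 54/6 = 9; σ²_Task 5 = ((20−6)/6)² = 5.444

Forward pass:
ES_Task 1 = 0; EF_Task 1 = 13
ES_Task 2 = 0; EF_Task 2 = 12
ES_Task 3 = 13; EF_Task 3 = 13+15 = 28
ES_Task 4 = 13; EF_Task 4 = 13+13 = 26
ES_Task 5 = max(EF_Task 2=12, EF_Task 3=28, EF_Task 4=26) = 28; EF_Task 5 = 28+9 = 37
Expected project duration μ = 37 weeks. Critical path: Task 1 → Task 3 → Task 5.

Variance along critical path = 1.000 + 7.111 + 5.444 = 13.556; σ = √13.556 = 3.682 weeks.
Z = (31 − 37) / 3.682 = -1.630
P(T ≤ 31) = Φ(-1.630) ≈ 0.052

0.052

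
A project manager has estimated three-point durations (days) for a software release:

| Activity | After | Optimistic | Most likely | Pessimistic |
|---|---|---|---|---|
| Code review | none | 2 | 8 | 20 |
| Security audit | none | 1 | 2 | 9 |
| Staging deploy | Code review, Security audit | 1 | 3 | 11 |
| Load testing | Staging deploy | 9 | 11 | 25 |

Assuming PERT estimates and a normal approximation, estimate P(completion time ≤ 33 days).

te_Code review = (2 + 4·8 + 20)/6 = 54/6 = 9; σ²_Code review = ((20−2)/6)² = 9.000
te_Security audit = (1 + 4·2 + 9)/6 = 18/6 = 3; σ²_Security audit = ((9−1)/6)² = 1.778
te_Staging deploy = (1 + 4·3 + 11)/6 = 24/6 = 4; σ²_Staging deploy = ((11−1)/6)² = 2.778
te_Load testing = (9 + 4·11 + 25)/6 = 78/6 = 13; σ²_Load testing = ((25−9)/6)² = 7.111

Forward pass:
ES_Code review = 0; EF_Code review = 9
ES_Security audit = 0; EF_Security audit = 3
ES_Staging deploy = max(EF_Code review=9, EF_Security audit=3) = 9; EF_Staging deploy = 9+4 = 13
ES_Load testing = 13; EF_Load testing = 13+13 = 26
Expected project duration μ = 26 days. Critical path: Code review → Staging deploy → Load testing.

Variance along critical path = 9.000 + 2.778 + 7.111 = 18.889; σ = √18.889 = 4.346 days.
Z = (33 − 26) / 4.346 = 1.611
P(T ≤ 33) = Φ(1.611) ≈ 0.946

0.946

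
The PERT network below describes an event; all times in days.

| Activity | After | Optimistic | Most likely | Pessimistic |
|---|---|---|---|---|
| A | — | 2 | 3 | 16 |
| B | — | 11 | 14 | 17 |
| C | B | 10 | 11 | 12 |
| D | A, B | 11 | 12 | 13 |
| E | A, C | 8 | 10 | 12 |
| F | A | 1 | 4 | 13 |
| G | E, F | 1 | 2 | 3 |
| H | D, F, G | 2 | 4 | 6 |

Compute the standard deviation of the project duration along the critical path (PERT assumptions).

1.45 days

te_A = (2 + 4·3 + 16)/6 = 30/6 = 5; σ²_A = ((16−2)/6)² = 5.444
te_B = (11 + 4·14 + 17)/6 = 84/6 = 14; σ²_B = ((17−11)/6)² = 1.000
te_C = (10 + 4·11 + 12)/6 = 66/6 = 11; σ²_C = ((12−10)/6)² = 0.111
te_D = (11 + 4·12 + 13)/6 = 72/6 = 12; σ²_D = ((13−11)/6)² = 0.111
te_E = (8 + 4·10 + 12)/6 = 60/6 = 10; σ²_E = ((12−8)/6)² = 0.444
te_F = (1 + 4·4 + 13)/6 = 30/6 = 5; σ²_F = ((13−1)/6)² = 4.000
te_G = (1 + 4·2 + 3)/6 = 12/6 = 2; σ²_G = ((3−1)/6)² = 0.111
te_H = (2 + 4·4 + 6)/6 = 24/6 = 4; σ²_H = ((6−2)/6)² = 0.444

Forward pass:
ES_A = 0; EF_A = 5
ES_B = 0; EF_B = 14
ES_C = 14; EF_C = 14+11 = 25
ES_D = max(EF_A=5, EF_B=14) = 14; EF_D = 14+12 = 26
ES_E = max(EF_A=5, EF_C=25) = 25; EF_E = 25+10 = 35
ES_F = 5; EF_F = 5+5 = 10
ES_G = max(EF_E=35, EF_F=10) = 35; EF_G = 35+2 = 37
ES_H = max(EF_D=26, EF_F=10, EF_G=37) = 37; EF_H = 37+4 = 41
Expected project duration μ = 41 days. Critical path: B → C → E → G → H.

Variance along critical path = 1.000 + 0.111 + 0.444 + 0.111 + 0.444 = 2.111
σ = √2.111 = 1.453 days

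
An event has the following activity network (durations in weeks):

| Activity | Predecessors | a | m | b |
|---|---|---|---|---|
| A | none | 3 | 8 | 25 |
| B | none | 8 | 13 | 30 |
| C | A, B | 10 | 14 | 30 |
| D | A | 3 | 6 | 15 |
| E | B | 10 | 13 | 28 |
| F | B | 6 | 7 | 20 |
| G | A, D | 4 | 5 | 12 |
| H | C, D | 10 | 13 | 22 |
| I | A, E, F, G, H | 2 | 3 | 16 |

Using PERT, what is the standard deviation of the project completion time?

te_A = (3 + 4·8 + 25)/6 = 60/6 = 10; σ²_A = ((25−3)/6)² = 13.444
te_B = (8 + 4·13 + 30)/6 = 90/6 = 15; σ²_B = ((30−8)/6)² = 13.444
te_C = (10 + 4·14 + 30)/6 = 96/6 = 16; σ²_C = ((30−10)/6)² = 11.111
te_D = (3 + 4·6 + 15)/6 = 42/6 = 7; σ²_D = ((15−3)/6)² = 4.000
te_E = (10 + 4·13 + 28)/6 = 90/6 = 15; σ²_E = ((28−10)/6)² = 9.000
te_F = (6 + 4·7 + 20)/6 = 54/6 = 9; σ²_F = ((20−6)/6)² = 5.444
te_G = (4 + 4·5 + 12)/6 = 36/6 = 6; σ²_G = ((12−4)/6)² = 1.778
te_H = (10 + 4·13 + 22)/6 = 84/6 = 14; σ²_H = ((22−10)/6)² = 4.000
te_I = (2 + 4·3 + 16)/6 = 30/6 = 5; σ²_I = ((16−2)/6)² = 5.444

Forward pass:
ES_A = 0; EF_A = 10
ES_B = 0; EF_B = 15
ES_C = max(EF_A=10, EF_B=15) = 15; EF_C = 15+16 = 31
ES_D = 10; EF_D = 10+7 = 17
ES_E = 15; EF_E = 15+15 = 30
ES_F = 15; EF_F = 15+9 = 24
ES_G = max(EF_A=10, EF_D=17) = 17; EF_G = 17+6 = 23
ES_H = max(EF_C=31, EF_D=17) = 31; EF_H = 31+14 = 45
ES_I = max(EF_A=10, EF_E=30, EF_F=24, EF_G=23, EF_H=45) = 45; EF_I = 45+5 = 50
Expected project duration μ = 50 weeks. Critical path: B → C → H → I.

Variance along critical path = 13.444 + 11.111 + 4.000 + 5.444 = 34.000
σ = √34.000 = 5.831 weeks

5.83 weeks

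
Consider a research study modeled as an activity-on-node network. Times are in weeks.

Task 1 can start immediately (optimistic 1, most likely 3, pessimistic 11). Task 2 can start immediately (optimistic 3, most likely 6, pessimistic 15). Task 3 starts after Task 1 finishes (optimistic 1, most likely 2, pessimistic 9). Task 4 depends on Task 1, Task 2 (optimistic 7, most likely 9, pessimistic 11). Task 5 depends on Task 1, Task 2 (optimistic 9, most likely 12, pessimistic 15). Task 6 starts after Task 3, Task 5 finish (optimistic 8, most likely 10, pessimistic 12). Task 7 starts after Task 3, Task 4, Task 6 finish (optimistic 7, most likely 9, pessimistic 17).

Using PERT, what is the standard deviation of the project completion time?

te_Task 1 = (1 + 4·3 + 11)/6 = 24/6 = 4; σ²_Task 1 = ((11−1)/6)² = 2.778
te_Task 2 = (3 + 4·6 + 15)/6 = 42/6 = 7; σ²_Task 2 = ((15−3)/6)² = 4.000
te_Task 3 = (1 + 4·2 + 9)/6 = 18/6 = 3; σ²_Task 3 = ((9−1)/6)² = 1.778
te_Task 4 = (7 + 4·9 + 11)/6 = 54/6 = 9; σ²_Task 4 = ((11−7)/6)² = 0.444
te_Task 5 = (9 + 4·12 + 15)/6 = 72/6 = 12; σ²_Task 5 = ((15−9)/6)² = 1.000
te_Task 6 = (8 + 4·10 + 12)/6 = 60/6 = 10; σ²_Task 6 = ((12−8)/6)² = 0.444
te_Task 7 = (7 + 4·9 + 17)/6 = 60/6 = 10; σ²_Task 7 = ((17−7)/6)² = 2.778

Forward pass:
ES_Task 1 = 0; EF_Task 1 = 4
ES_Task 2 = 0; EF_Task 2 = 7
ES_Task 3 = 4; EF_Task 3 = 4+3 = 7
ES_Task 4 = max(EF_Task 1=4, EF_Task 2=7) = 7; EF_Task 4 = 7+9 = 16
ES_Task 5 = max(EF_Task 1=4, EF_Task 2=7) = 7; EF_Task 5 = 7+12 = 19
ES_Task 6 = max(EF_Task 3=7, EF_Task 5=19) = 19; EF_Task 6 = 19+10 = 29
ES_Task 7 = max(EF_Task 3=7, EF_Task 4=16, EF_Task 6=29) = 29; EF_Task 7 = 29+10 = 39
Expected project duration μ = 39 weeks. Critical path: Task 2 → Task 5 → Task 6 → Task 7.

Variance along critical path = 4.000 + 1.000 + 0.444 + 2.778 = 8.222
σ = √8.222 = 2.867 weeks

2.87 weeks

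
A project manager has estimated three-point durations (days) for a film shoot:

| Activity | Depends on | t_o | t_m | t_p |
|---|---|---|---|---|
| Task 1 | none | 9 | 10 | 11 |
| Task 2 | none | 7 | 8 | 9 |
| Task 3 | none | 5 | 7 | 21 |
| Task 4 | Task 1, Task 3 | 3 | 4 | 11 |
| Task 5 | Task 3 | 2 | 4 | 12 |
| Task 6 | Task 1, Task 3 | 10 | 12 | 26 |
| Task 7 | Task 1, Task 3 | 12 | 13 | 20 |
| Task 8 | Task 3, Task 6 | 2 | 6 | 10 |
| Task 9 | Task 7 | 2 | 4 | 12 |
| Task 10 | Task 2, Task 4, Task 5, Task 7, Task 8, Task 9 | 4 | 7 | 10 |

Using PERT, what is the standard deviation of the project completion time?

3.16 days

te_Task 1 = (9 + 4·10 + 11)/6 = 60/6 = 10; σ²_Task 1 = ((11−9)/6)² = 0.111
te_Task 2 = (7 + 4·8 + 9)/6 = 48/6 = 8; σ²_Task 2 = ((9−7)/6)² = 0.111
te_Task 3 = (5 + 4·7 + 21)/6 = 54/6 = 9; σ²_Task 3 = ((21−5)/6)² = 7.111
te_Task 4 = (3 + 4·4 + 11)/6 = 30/6 = 5; σ²_Task 4 = ((11−3)/6)² = 1.778
te_Task 5 = (2 + 4·4 + 12)/6 = 30/6 = 5; σ²_Task 5 = ((12−2)/6)² = 2.778
te_Task 6 = (10 + 4·12 + 26)/6 = 84/6 = 14; σ²_Task 6 = ((26−10)/6)² = 7.111
te_Task 7 = (12 + 4·13 + 20)/6 = 84/6 = 14; σ²_Task 7 = ((20−12)/6)² = 1.778
te_Task 8 = (2 + 4·6 + 10)/6 = 36/6 = 6; σ²_Task 8 = ((10−2)/6)² = 1.778
te_Task 9 = (2 + 4·4 + 12)/6 = 30/6 = 5; σ²_Task 9 = ((12−2)/6)² = 2.778
te_Task 10 = (4 + 4·7 + 10)/6 = 42/6 = 7; σ²_Task 10 = ((10−4)/6)² = 1.000

Forward pass:
ES_Task 1 = 0; EF_Task 1 = 10
ES_Task 2 = 0; EF_Task 2 = 8
ES_Task 3 = 0; EF_Task 3 = 9
ES_Task 4 = max(EF_Task 1=10, EF_Task 3=9) = 10; EF_Task 4 = 10+5 = 15
ES_Task 5 = 9; EF_Task 5 = 9+5 = 14
ES_Task 6 = max(EF_Task 1=10, EF_Task 3=9) = 10; EF_Task 6 = 10+14 = 24
ES_Task 7 = max(EF_Task 1=10, EF_Task 3=9) = 10; EF_Task 7 = 10+14 = 24
ES_Task 8 = max(EF_Task 3=9, EF_Task 6=24) = 24; EF_Task 8 = 24+6 = 30
ES_Task 9 = 24; EF_Task 9 = 24+5 = 29
ES_Task 10 = max(EF_Task 2=8, EF_Task 4=15, EF_Task 5=14, EF_Task 7=24, EF_Task 8=30, EF_Task 9=29) = 30; EF_Task 10 = 30+7 = 37
Expected project duration μ = 37 days. Critical path: Task 1 → Task 6 → Task 8 → Task 10.

Variance along critical path = 0.111 + 7.111 + 1.778 + 1.000 = 10.000
σ = √10.000 = 3.162 days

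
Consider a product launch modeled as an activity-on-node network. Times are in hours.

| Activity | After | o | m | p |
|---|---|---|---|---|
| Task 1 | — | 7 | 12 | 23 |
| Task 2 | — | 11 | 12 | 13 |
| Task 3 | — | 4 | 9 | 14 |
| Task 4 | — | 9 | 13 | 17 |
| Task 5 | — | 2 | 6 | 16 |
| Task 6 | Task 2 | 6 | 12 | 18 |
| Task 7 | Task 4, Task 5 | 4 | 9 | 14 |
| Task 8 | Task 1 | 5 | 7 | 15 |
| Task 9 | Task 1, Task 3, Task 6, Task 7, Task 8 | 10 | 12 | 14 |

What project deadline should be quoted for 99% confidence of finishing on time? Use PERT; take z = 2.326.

41.0 hours

te_Task 1 = (7 + 4·12 + 23)/6 = 78/6 = 13; σ²_Task 1 = ((23−7)/6)² = 7.111
te_Task 2 = (11 + 4·12 + 13)/6 = 72/6 = 12; σ²_Task 2 = ((13−11)/6)² = 0.111
te_Task 3 = (4 + 4·9 + 14)/6 = 54/6 = 9; σ²_Task 3 = ((14−4)/6)² = 2.778
te_Task 4 = (9 + 4·13 + 17)/6 = 78/6 = 13; σ²_Task 4 = ((17−9)/6)² = 1.778
te_Task 5 = (2 + 4·6 + 16)/6 = 42/6 = 7; σ²_Task 5 = ((16−2)/6)² = 5.444
te_Task 6 = (6 + 4·12 + 18)/6 = 72/6 = 12; σ²_Task 6 = ((18−6)/6)² = 4.000
te_Task 7 = (4 + 4·9 + 14)/6 = 54/6 = 9; σ²_Task 7 = ((14−4)/6)² = 2.778
te_Task 8 = (5 + 4·7 + 15)/6 = 48/6 = 8; σ²_Task 8 = ((15−5)/6)² = 2.778
te_Task 9 = (10 + 4·12 + 14)/6 = 72/6 = 12; σ²_Task 9 = ((14−10)/6)² = 0.444

Forward pass:
ES_Task 1 = 0; EF_Task 1 = 13
ES_Task 2 = 0; EF_Task 2 = 12
ES_Task 3 = 0; EF_Task 3 = 9
ES_Task 4 = 0; EF_Task 4 = 13
ES_Task 5 = 0; EF_Task 5 = 7
ES_Task 6 = 12; EF_Task 6 = 12+12 = 24
ES_Task 7 = max(EF_Task 4=13, EF_Task 5=7) = 13; EF_Task 7 = 13+9 = 22
ES_Task 8 = 13; EF_Task 8 = 13+8 = 21
ES_Task 9 = max(EF_Task 1=13, EF_Task 3=9, EF_Task 6=24, EF_Task 7=22, EF_Task 8=21) = 24; EF_Task 9 = 24+12 = 36
Expected project duration μ = 36 hours. Critical path: Task 2 → Task 6 → Task 9.

Variance along critical path = 0.111 + 4.000 + 0.444 = 4.556; σ = 2.134 hours.
D = μ + z·σ = 36 + 2.326·2.134 = 41.0 hours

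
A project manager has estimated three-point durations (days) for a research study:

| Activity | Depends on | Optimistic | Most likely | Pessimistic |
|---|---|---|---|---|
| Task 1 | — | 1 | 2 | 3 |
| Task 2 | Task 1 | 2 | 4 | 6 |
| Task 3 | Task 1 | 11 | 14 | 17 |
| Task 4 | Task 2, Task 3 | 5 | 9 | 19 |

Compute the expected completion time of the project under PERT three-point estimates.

te_Task 1 = (1 + 4·2 + 3)/6 = 12/6 = 2
te_Task 2 = (2 + 4·4 + 6)/6 = 24/6 = 4
te_Task 3 = (11 + 4·14 + 17)/6 = 84/6 = 14
te_Task 4 = (5 + 4·9 + 19)/6 = 60/6 = 10

Forward pass:
ES_Task 1 = 0; EF_Task 1 = 2
ES_Task 2 = 2; EF_Task 2 = 2+4 = 6
ES_Task 3 = 2; EF_Task 3 = 2+14 = 16
ES_Task 4 = max(EF_Task 2=6, EF_Task 3=16) = 16; EF_Task 4 = 16+10 = 26
Expected project duration μ = 26 days. Critical path: Task 1 → Task 3 → Task 4.

26 days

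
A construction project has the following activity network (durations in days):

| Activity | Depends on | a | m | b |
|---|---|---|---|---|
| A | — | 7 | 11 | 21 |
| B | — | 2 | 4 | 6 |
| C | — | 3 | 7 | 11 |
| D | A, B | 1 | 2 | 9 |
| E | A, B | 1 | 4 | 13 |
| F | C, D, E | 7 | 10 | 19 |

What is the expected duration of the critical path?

28 days

te_A = (7 + 4·11 + 21)/6 = 72/6 = 12
te_B = (2 + 4·4 + 6)/6 = 24/6 = 4
te_C = (3 + 4·7 + 11)/6 = 42/6 = 7
te_D = (1 + 4·2 + 9)/6 = 18/6 = 3
te_E = (1 + 4·4 + 13)/6 = 30/6 = 5
te_F = (7 + 4·10 + 19)/6 = 66/6 = 11

Forward pass:
ES_A = 0; EF_A = 12
ES_B = 0; EF_B = 4
ES_C = 0; EF_C = 7
ES_D = max(EF_A=12, EF_B=4) = 12; EF_D = 12+3 = 15
ES_E = max(EF_A=12, EF_B=4) = 12; EF_E = 12+5 = 17
ES_F = max(EF_C=7, EF_D=15, EF_E=17) = 17; EF_F = 17+11 = 28
Expected project duration μ = 28 days. Critical path: A → E → F.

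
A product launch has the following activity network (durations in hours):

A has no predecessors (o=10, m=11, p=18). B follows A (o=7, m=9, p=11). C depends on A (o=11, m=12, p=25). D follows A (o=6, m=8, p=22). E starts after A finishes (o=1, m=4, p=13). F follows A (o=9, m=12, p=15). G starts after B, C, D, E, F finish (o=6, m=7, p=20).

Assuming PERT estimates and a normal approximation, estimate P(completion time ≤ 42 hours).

0.975

te_A = (10 + 4·11 + 18)/6 = 72/6 = 12; σ²_A = ((18−10)/6)² = 1.778
te_B = (7 + 4·9 + 11)/6 = 54/6 = 9; σ²_B = ((11−7)/6)² = 0.444
te_C = (11 + 4·12 + 25)/6 = 84/6 = 14; σ²_C = ((25−11)/6)² = 5.444
te_D = (6 + 4·8 + 22)/6 = 60/6 = 10; σ²_D = ((22−6)/6)² = 7.111
te_E = (1 + 4·4 + 13)/6 = 30/6 = 5; σ²_E = ((13−1)/6)² = 4.000
te_F = (9 + 4·12 + 15)/6 = 72/6 = 12; σ²_F = ((15−9)/6)² = 1.000
te_G = (6 + 4·7 + 20)/6 = 54/6 = 9; σ²_G = ((20−6)/6)² = 5.444

Forward pass:
ES_A = 0; EF_A = 12
ES_B = 12; EF_B = 12+9 = 21
ES_C = 12; EF_C = 12+14 = 26
ES_D = 12; EF_D = 12+10 = 22
ES_E = 12; EF_E = 12+5 = 17
ES_F = 12; EF_F = 12+12 = 24
ES_G = max(EF_B=21, EF_C=26, EF_D=22, EF_E=17, EF_F=24) = 26; EF_G = 26+9 = 35
Expected project duration μ = 35 hours. Critical path: A → C → G.

Variance along critical path = 1.778 + 5.444 + 5.444 = 12.667; σ = √12.667 = 3.559 hours.
Z = (42 − 35) / 3.559 = 1.967
P(T ≤ 42) = Φ(1.967) ≈ 0.975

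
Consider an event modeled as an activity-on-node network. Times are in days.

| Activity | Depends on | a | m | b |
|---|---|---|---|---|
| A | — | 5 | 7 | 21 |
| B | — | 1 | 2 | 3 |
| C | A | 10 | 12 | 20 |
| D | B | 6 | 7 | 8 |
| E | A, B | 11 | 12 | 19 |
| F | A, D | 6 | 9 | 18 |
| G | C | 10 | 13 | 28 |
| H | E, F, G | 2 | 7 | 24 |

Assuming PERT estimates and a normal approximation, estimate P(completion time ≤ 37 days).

te_A = (5 + 4·7 + 21)/6 = 54/6 = 9; σ²_A = ((21−5)/6)² = 7.111
te_B = (1 + 4·2 + 3)/6 = 12/6 = 2; σ²_B = ((3−1)/6)² = 0.111
te_C = (10 + 4·12 + 20)/6 = 78/6 = 13; σ²_C = ((20−10)/6)² = 2.778
te_D = (6 + 4·7 + 8)/6 = 42/6 = 7; σ²_D = ((8−6)/6)² = 0.111
te_E = (11 + 4·12 + 19)/6 = 78/6 = 13; σ²_E = ((19−11)/6)² = 1.778
te_F = (6 + 4·9 + 18)/6 = 60/6 = 10; σ²_F = ((18−6)/6)² = 4.000
te_G = (10 + 4·13 + 28)/6 = 90/6 = 15; σ²_G = ((28−10)/6)² = 9.000
te_H = (2 + 4·7 + 24)/6 = 54/6 = 9; σ²_H = ((24−2)/6)² = 13.444

Forward pass:
ES_A = 0; EF_A = 9
ES_B = 0; EF_B = 2
ES_C = 9; EF_C = 9+13 = 22
ES_D = 2; EF_D = 2+7 = 9
ES_E = max(EF_A=9, EF_B=2) = 9; EF_E = 9+13 = 22
ES_F = max(EF_A=9, EF_D=9) = 9; EF_F = 9+10 = 19
ES_G = 22; EF_G = 22+15 = 37
ES_H = max(EF_E=22, EF_F=19, EF_G=37) = 37; EF_H = 37+9 = 46
Expected project duration μ = 46 days. Critical path: A → C → G → H.

Variance along critical path = 7.111 + 2.778 + 9.000 + 13.444 = 32.333; σ = √32.333 = 5.686 days.
Z = (37 − 46) / 5.686 = -1.583
P(T ≤ 37) = Φ(-1.583) ≈ 0.057

0.057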